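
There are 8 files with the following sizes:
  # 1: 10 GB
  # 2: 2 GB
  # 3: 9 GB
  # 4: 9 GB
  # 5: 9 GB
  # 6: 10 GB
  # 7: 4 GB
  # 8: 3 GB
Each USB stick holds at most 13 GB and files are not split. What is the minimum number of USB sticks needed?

5

Total = 10 + 10 + 9 + 9 + 9 + 4 + 3 + 2 = 56 GB.
Lower bound: ⌈56/13⌉ = 5 USB sticks.
A packing using 5 USB sticks:
  USB stick 1: 10 + 3 = 13
  USB stick 2: 10 + 2 = 12
  USB stick 3: 9 + 4 = 13
  USB stick 4: 9 = 9
  USB stick 5: 9 = 9
This matches the lower bound, so 5 is optimal.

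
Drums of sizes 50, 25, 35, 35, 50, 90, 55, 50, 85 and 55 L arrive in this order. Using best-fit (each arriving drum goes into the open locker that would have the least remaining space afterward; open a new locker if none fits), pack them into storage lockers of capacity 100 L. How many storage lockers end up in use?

7

  50 → locker 1 (new)  [load 50/100]
  25 → locker 1  [load 75/100]
  35 → locker 2 (new)  [load 35/100]
  35 → locker 2  [load 70/100]
  50 → locker 3 (new)  [load 50/100]
  90 → locker 4 (new)  [load 90/100]
  55 → locker 5 (new)  [load 55/100]
  50 → locker 3  [load 100/100]
  85 → locker 6 (new)  [load 85/100]
  55 → locker 7 (new)  [load 55/100]
7 storage lockers opened.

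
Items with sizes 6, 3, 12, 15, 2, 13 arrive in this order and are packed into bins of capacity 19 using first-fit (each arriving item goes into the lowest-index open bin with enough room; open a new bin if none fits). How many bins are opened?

4

  6 → bin 1 (new)  [load 6/19]
  3 → bin 1  [load 9/19]
  12 → bin 2 (new)  [load 12/19]
  15 → bin 3 (new)  [load 15/19]
  2 → bin 1  [load 11/19]
  13 → bin 4 (new)  [load 13/19]
4 bins opened.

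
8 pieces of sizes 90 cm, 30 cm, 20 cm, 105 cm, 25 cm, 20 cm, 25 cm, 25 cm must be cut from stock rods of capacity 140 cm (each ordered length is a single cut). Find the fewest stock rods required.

3

Total = 105 + 90 + 30 + 25 + 25 + 25 + 20 + 20 = 340 cm.
Lower bound: ⌈340/140⌉ = 3 stock rods.
A packing using 3 stock rods:
  stock rod 1: 105 + 30 = 135
  stock rod 2: 90 + 25 + 25 = 140
  stock rod 3: 25 + 20 + 20 = 65
This matches the lower bound, so 3 is optimal.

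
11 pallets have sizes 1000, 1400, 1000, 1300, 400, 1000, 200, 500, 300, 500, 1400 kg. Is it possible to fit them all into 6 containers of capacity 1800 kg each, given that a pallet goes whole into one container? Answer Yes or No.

A valid assignment using 6 containers:
  container 1: 1400 + 400 = 1800
  container 2: 1400 + 300 = 1700
  container 3: 1300 + 500 = 1800
  container 4: 1000 + 500 + 200 = 1700
  container 5: 1000 = 1000
  container 6: 1000 = 1000
Every load is within 1800 kg, so 6 containers suffice.

Yes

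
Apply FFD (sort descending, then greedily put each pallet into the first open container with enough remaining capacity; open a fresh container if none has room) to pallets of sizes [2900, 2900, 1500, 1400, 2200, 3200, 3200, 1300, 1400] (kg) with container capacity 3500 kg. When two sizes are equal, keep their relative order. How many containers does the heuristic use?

7

Sorted descending: 3200, 3200, 2900, 2900, 2200, 1500, 1400, 1400, 1300.
  3200 → container 1 (new)  [load 3200/3500]
  3200 → container 2 (new)  [load 3200/3500]
  2900 → container 3 (new)  [load 2900/3500]
  2900 → container 4 (new)  [load 2900/3500]
  2200 → container 5 (new)  [load 2200/3500]
  1500 → container 6 (new)  [load 1500/3500]
  1400 → container 6  [load 2900/3500]
  1400 → container 7 (new)  [load 1400/3500]
  1300 → container 5  [load 3500/3500]
7 containers opened.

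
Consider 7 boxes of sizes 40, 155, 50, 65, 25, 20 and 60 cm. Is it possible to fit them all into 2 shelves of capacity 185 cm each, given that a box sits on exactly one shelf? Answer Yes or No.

Total = 415 cm; ⌈415/185⌉ = 3.
At least 3 shelves are required, but only 2 are allowed.

No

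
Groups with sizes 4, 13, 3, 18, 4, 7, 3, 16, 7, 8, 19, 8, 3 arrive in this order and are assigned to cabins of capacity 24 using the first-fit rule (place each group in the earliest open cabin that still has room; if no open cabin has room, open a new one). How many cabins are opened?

5

  4 → cabin 1 (new)  [load 4/24]
  13 → cabin 1  [load 17/24]
  3 → cabin 1  [load 20/24]
  18 → cabin 2 (new)  [load 18/24]
  4 → cabin 1  [load 24/24]
  7 → cabin 3 (new)  [load 7/24]
  3 → cabin 2  [load 21/24]
  16 → cabin 3  [load 23/24]
  7 → cabin 4 (new)  [load 7/24]
  8 → cabin 4  [load 15/24]
  19 → cabin 5 (new)  [load 19/24]
  8 → cabin 4  [load 23/24]
  3 → cabin 2  [load 24/24]
5 cabins opened.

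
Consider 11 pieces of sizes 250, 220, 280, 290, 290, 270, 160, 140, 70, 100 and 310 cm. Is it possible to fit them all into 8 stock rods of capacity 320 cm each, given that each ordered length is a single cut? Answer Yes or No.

A valid assignment using 8 stock rods:
  stock rod 1: 310 = 310
  stock rod 2: 290 = 290
  stock rod 3: 290 = 290
  stock rod 4: 280 = 280
  stock rod 5: 270 = 270
  stock rod 6: 250 + 70 = 320
  stock rod 7: 220 + 100 = 320
  stock rod 8: 160 + 140 = 300
Every load is within 320 cm, so 8 stock rods suffice.

Yes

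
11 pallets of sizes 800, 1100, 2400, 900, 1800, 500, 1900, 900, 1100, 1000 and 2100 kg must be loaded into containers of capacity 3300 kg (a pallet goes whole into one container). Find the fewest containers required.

Total = 2400 + 2100 + 1900 + 1800 + 1100 + 1100 + 1000 + 900 + 900 + 800 + 500 = 14500 kg.
Lower bound: ⌈14500/3300⌉ = 5 containers.
A packing using 5 containers:
  container 1: 2400 + 900 = 3300
  container 2: 2100 + 1100 = 3200
  container 3: 1900 + 1100 = 3000
  container 4: 1800 + 1000 + 500 = 3300
  container 5: 900 + 800 = 1700
This matches the lower bound, so 5 is optimal.

5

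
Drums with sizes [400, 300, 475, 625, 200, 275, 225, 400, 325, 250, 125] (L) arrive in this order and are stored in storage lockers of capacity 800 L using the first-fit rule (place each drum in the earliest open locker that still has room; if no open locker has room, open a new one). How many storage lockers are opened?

5

  400 → locker 1 (new)  [load 400/800]
  300 → locker 1  [load 700/800]
  475 → locker 2 (new)  [load 475/800]
  625 → locker 3 (new)  [load 625/800]
  200 → locker 2  [load 675/800]
  275 → locker 4 (new)  [load 275/800]
  225 → locker 4  [load 500/800]
  400 → locker 5 (new)  [load 400/800]
  325 → locker 5  [load 725/800]
  250 → locker 4  [load 750/800]
  125 → locker 2  [load 800/800]
5 storage lockers opened.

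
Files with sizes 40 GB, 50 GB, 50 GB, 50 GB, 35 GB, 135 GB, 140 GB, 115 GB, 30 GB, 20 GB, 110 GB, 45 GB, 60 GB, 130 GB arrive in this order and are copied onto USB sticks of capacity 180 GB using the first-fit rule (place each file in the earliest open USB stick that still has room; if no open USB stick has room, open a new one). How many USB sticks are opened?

7

  40 → USB stick 1 (new)  [load 40/180]
  50 → USB stick 1  [load 90/180]
  50 → USB stick 1  [load 140/180]
  50 → USB stick 2 (new)  [load 50/180]
  35 → USB stick 1  [load 175/180]
  135 → USB stick 3 (new)  [load 135/180]
  140 → USB stick 4 (new)  [load 140/180]
  115 → USB stick 2  [load 165/180]
  30 → USB stick 3  [load 165/180]
  20 → USB stick 4  [load 160/180]
  110 → USB stick 5 (new)  [load 110/180]
  45 → USB stick 5  [load 155/180]
  60 → USB stick 6 (new)  [load 60/180]
  130 → USB stick 7 (new)  [load 130/180]
7 USB sticks opened.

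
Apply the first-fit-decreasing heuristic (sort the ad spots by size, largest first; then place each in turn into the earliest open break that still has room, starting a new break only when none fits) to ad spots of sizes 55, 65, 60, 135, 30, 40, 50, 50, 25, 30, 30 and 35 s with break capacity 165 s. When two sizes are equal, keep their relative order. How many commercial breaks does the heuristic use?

4

Sorted descending: 135, 65, 60, 55, 50, 50, 40, 35, 30, 30, 30, 25.
  135 → break 1 (new)  [load 135/165]
  65 → break 2 (new)  [load 65/165]
  60 → break 2  [load 125/165]
  55 → break 3 (new)  [load 55/165]
  50 → break 3  [load 105/165]
  50 → break 3  [load 155/165]
  40 → break 2  [load 165/165]
  35 → break 4 (new)  [load 35/165]
  30 → break 1  [load 165/165]
  30 → break 4  [load 65/165]
  30 → break 4  [load 95/165]
  25 → break 4  [load 120/165]
4 commercial breaks opened.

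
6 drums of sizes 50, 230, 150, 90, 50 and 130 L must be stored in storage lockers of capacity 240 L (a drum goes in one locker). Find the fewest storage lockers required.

Total = 230 + 150 + 130 + 90 + 50 + 50 = 700 L.
Lower bound: ⌈700/240⌉ = 3 storage lockers.
A packing using 3 storage lockers:
  locker 1: 230 = 230
  locker 2: 150 + 90 = 240
  locker 3: 130 + 50 + 50 = 230
This matches the lower bound, so 3 is optimal.

3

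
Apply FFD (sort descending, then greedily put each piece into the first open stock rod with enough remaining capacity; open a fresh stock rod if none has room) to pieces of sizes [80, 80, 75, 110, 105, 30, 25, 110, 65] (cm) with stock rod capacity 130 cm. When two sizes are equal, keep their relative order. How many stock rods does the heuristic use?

7

Sorted descending: 110, 110, 105, 80, 80, 75, 65, 30, 25.
  110 → stock rod 1 (new)  [load 110/130]
  110 → stock rod 2 (new)  [load 110/130]
  105 → stock rod 3 (new)  [load 105/130]
  80 → stock rod 4 (new)  [load 80/130]
  80 → stock rod 5 (new)  [load 80/130]
  75 → stock rod 6 (new)  [load 75/130]
  65 → stock rod 7 (new)  [load 65/130]
  30 → stock rod 4  [load 110/130]
  25 → stock rod 3  [load 130/130]
7 stock rods opened.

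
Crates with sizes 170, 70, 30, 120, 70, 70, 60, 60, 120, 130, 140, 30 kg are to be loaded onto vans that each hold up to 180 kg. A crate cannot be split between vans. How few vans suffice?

Total = 170 + 140 + 130 + 120 + 120 + 70 + 70 + 70 + 60 + 60 + 30 + 30 = 1070 kg.
Lower bound: ⌈1070/180⌉ = 6 vans.
A packing using 7 vans:
  van 1: 170 = 170
  van 2: 140 + 30 = 170
  van 3: 130 + 30 = 160
  van 4: 120 + 60 = 180
  van 5: 120 + 60 = 180
  van 6: 70 + 70 = 140
  van 7: 70 = 70
No arrangement into 6 vans stays within capacity, so 7 is optimal.

7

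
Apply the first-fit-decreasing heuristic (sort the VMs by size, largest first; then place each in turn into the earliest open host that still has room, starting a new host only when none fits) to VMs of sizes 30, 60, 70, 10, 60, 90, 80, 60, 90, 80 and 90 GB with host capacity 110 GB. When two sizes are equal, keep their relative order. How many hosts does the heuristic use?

9

Sorted descending: 90, 90, 90, 80, 80, 70, 60, 60, 60, 30, 10.
  90 → host 1 (new)  [load 90/110]
  90 → host 2 (new)  [load 90/110]
  90 → host 3 (new)  [load 90/110]
  80 → host 4 (new)  [load 80/110]
  80 → host 5 (new)  [load 80/110]
  70 → host 6 (new)  [load 70/110]
  60 → host 7 (new)  [load 60/110]
  60 → host 8 (new)  [load 60/110]
  60 → host 9 (new)  [load 60/110]
  30 → host 4  [load 110/110]
  10 → host 1  [load 100/110]
9 hosts opened.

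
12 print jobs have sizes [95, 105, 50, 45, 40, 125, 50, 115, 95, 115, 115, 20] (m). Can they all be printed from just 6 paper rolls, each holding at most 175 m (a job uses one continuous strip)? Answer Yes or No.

No

Total = 970 m; ⌈970/175⌉ = 6.
7 print jobs each exceed half the capacity and cannot share a roll, forcing at least 7 paper rolls.
At least 7 paper rolls are required, but only 6 are allowed.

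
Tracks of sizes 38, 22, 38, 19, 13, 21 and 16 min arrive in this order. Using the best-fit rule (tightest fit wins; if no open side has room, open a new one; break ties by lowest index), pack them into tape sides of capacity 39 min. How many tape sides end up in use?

  38 → side 1 (new)  [load 38/39]
  22 → side 2 (new)  [load 22/39]
  38 → side 3 (new)  [load 38/39]
  19 → side 4 (new)  [load 19/39]
  13 → side 2  [load 35/39]
  21 → side 5 (new)  [load 21/39]
  16 → side 5  [load 37/39]
5 tape sides opened.

5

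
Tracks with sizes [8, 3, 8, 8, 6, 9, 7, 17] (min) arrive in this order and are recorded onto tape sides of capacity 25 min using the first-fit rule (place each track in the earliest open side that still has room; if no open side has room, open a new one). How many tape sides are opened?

  8 → side 1 (new)  [load 8/25]
  3 → side 1  [load 11/25]
  8 → side 1  [load 19/25]
  8 → side 2 (new)  [load 8/25]
  6 → side 1  [load 25/25]
  9 → side 2  [load 17/25]
  7 → side 2  [load 24/25]
  17 → side 3 (new)  [load 17/25]
3 tape sides opened.

3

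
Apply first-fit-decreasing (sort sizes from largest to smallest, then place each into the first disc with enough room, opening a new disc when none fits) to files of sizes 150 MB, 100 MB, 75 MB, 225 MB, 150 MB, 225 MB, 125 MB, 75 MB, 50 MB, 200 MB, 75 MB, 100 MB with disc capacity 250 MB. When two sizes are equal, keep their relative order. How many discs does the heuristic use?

7

Sorted descending: 225, 225, 200, 150, 150, 125, 100, 100, 75, 75, 75, 50.
  225 → disc 1 (new)  [load 225/250]
  225 → disc 2 (new)  [load 225/250]
  200 → disc 3 (new)  [load 200/250]
  150 → disc 4 (new)  [load 150/250]
  150 → disc 5 (new)  [load 150/250]
  125 → disc 6 (new)  [load 125/250]
  100 → disc 4  [load 250/250]
  100 → disc 5  [load 250/250]
  75 → disc 6  [load 200/250]
  75 → disc 7 (new)  [load 75/250]
  75 → disc 7  [load 150/250]
  50 → disc 3  [load 250/250]
7 discs opened.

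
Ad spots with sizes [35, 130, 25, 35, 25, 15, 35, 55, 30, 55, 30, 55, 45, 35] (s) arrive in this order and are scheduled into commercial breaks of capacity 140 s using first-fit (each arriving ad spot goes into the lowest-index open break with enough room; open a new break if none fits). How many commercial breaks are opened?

5

  35 → break 1 (new)  [load 35/140]
  130 → break 2 (new)  [load 130/140]
  25 → break 1  [load 60/140]
  35 → break 1  [load 95/140]
  25 → break 1  [load 120/140]
  15 → break 1  [load 135/140]
  35 → break 3 (new)  [load 35/140]
  55 → break 3  [load 90/140]
  30 → break 3  [load 120/140]
  55 → break 4 (new)  [load 55/140]
  30 → break 4  [load 85/140]
  55 → break 4  [load 140/140]
  45 → break 5 (new)  [load 45/140]
  35 → break 5  [load 80/140]
5 commercial breaks opened.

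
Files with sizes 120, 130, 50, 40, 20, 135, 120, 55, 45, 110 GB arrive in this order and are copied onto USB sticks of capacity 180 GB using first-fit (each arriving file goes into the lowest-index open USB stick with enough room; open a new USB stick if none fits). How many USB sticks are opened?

  120 → USB stick 1 (new)  [load 120/180]
  130 → USB stick 2 (new)  [load 130/180]
  50 → USB stick 1  [load 170/180]
  40 → USB stick 2  [load 170/180]
  20 → USB stick 3 (new)  [load 20/180]
  135 → USB stick 3  [load 155/180]
  120 → USB stick 4 (new)  [load 120/180]
  55 → USB stick 4  [load 175/180]
  45 → USB stick 5 (new)  [load 45/180]
  110 → USB stick 5  [load 155/180]
5 USB sticks opened.

5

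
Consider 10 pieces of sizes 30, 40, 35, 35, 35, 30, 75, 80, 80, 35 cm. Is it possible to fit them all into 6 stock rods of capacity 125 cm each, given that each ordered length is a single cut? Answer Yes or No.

Yes

A valid assignment using 5 stock rods:
  stock rod 1: 80 + 40 = 120
  stock rod 2: 80 + 35 = 115
  stock rod 3: 75 + 35 = 110
  stock rod 4: 35 + 35 + 30 = 100
  stock rod 5: 30 = 30
That uses only 5 ≤ 6, so 6 stock rods are enough.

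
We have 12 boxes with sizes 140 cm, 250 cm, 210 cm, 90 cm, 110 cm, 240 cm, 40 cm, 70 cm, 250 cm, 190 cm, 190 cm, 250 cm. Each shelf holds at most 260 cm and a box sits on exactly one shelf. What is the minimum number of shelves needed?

9

Total = 250 + 250 + 250 + 240 + 210 + 190 + 190 + 140 + 110 + 90 + 70 + 40 = 2030 cm.
Lower bound: ⌈2030/260⌉ = 8 shelves.
A packing using 9 shelves:
  shelf 1: 250 = 250
  shelf 2: 250 = 250
  shelf 3: 250 = 250
  shelf 4: 240 = 240
  shelf 5: 210 + 40 = 250
  shelf 6: 190 + 70 = 260
  shelf 7: 190 = 190
  shelf 8: 140 + 110 = 250
  shelf 9: 90 = 90
No arrangement into 8 shelves stays within capacity, so 9 is optimal.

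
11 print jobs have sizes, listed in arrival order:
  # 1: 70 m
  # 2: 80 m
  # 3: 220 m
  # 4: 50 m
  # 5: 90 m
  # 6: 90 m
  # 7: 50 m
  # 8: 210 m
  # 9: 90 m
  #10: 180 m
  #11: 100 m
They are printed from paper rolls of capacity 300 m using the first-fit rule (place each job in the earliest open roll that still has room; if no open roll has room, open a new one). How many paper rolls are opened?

  70 → roll 1 (new)  [load 70/300]
  80 → roll 1  [load 150/300]
  220 → roll 2 (new)  [load 220/300]
  50 → roll 1  [load 200/300]
  90 → roll 1  [load 290/300]
  90 → roll 3 (new)  [load 90/300]
  50 → roll 2  [load 270/300]
  210 → roll 3  [load 300/300]
  90 → roll 4 (new)  [load 90/300]
  180 → roll 4  [load 270/300]
  100 → roll 5 (new)  [load 100/300]
5 paper rolls opened.

5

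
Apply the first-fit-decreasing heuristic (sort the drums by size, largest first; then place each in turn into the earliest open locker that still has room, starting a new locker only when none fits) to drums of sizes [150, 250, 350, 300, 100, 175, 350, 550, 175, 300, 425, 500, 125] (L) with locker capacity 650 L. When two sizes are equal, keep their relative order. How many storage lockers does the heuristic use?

Sorted descending: 550, 500, 425, 350, 350, 300, 300, 250, 175, 175, 150, 125, 100.
  550 → locker 1 (new)  [load 550/650]
  500 → locker 2 (new)  [load 500/650]
  425 → locker 3 (new)  [load 425/650]
  350 → locker 4 (new)  [load 350/650]
  350 → locker 5 (new)  [load 350/650]
  300 → locker 4  [load 650/650]
  300 → locker 5  [load 650/650]
  250 → locker 6 (new)  [load 250/650]
  175 → locker 3  [load 600/650]
  175 → locker 6  [load 425/650]
  150 → locker 2  [load 650/650]
  125 → locker 6  [load 550/650]
  100 → locker 1  [load 650/650]
6 storage lockers opened.

6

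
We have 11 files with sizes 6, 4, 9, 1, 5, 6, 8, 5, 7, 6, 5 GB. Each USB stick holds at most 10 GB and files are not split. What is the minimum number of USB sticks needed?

Total = 9 + 8 + 7 + 6 + 6 + 6 + 5 + 5 + 5 + 4 + 1 = 62 GB.
Lower bound: ⌈62/10⌉ = 7 USB sticks.
A packing using 8 USB sticks:
  USB stick 1: 9 + 1 = 10
  USB stick 2: 8 = 8
  USB stick 3: 7 = 7
  USB stick 4: 6 + 4 = 10
  USB stick 5: 6 = 6
  USB stick 6: 6 = 6
  USB stick 7: 5 + 5 = 10
  USB stick 8: 5 = 5
No arrangement into 7 USB sticks stays within capacity, so 8 is optimal.

8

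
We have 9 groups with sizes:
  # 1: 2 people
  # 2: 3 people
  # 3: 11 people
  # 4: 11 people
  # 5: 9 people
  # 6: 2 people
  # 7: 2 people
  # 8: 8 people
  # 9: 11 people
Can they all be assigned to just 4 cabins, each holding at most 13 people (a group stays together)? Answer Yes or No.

No

Total = 59 people; ⌈59/13⌉ = 5.
At least 5 cabins are required, but only 4 are allowed.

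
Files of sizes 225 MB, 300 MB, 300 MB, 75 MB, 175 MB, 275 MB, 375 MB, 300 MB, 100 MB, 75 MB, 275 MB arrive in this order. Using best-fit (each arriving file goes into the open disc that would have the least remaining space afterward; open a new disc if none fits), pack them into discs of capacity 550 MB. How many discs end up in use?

5

  225 → disc 1 (new)  [load 225/550]
  300 → disc 1  [load 525/550]
  300 → disc 2 (new)  [load 300/550]
  75 → disc 2  [load 375/550]
  175 → disc 2  [load 550/550]
  275 → disc 3 (new)  [load 275/550]
  375 → disc 4 (new)  [load 375/550]
  300 → disc 5 (new)  [load 300/550]
  100 → disc 4  [load 475/550]
  75 → disc 4  [load 550/550]
  275 → disc 3  [load 550/550]
5 discs opened.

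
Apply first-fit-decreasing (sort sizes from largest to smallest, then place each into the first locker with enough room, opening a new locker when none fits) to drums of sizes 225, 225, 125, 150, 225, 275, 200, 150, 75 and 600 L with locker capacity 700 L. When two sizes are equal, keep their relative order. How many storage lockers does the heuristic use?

4

Sorted descending: 600, 275, 225, 225, 225, 200, 150, 150, 125, 75.
  600 → locker 1 (new)  [load 600/700]
  275 → locker 2 (new)  [load 275/700]
  225 → locker 2  [load 500/700]
  225 → locker 3 (new)  [load 225/700]
  225 → locker 3  [load 450/700]
  200 → locker 2  [load 700/700]
  150 → locker 3  [load 600/700]
  150 → locker 4 (new)  [load 150/700]
  125 → locker 4  [load 275/700]
  75 → locker 1  [load 675/700]
4 storage lockers opened.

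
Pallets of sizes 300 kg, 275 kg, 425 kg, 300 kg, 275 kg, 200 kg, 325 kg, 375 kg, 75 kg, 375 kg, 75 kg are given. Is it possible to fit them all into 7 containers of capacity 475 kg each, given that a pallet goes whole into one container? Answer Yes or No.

No

Total = 3000 kg; ⌈3000/475⌉ = 7.
8 pallets each exceed half the capacity and cannot share a container, forcing at least 8 containers.
At least 8 containers are required, but only 7 are allowed.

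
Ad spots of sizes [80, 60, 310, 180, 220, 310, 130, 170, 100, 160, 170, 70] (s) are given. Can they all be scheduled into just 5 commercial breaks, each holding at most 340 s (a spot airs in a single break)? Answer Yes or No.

Total = 1960 s; ⌈1960/340⌉ = 6.
At least 6 commercial breaks are required, but only 5 are allowed.

No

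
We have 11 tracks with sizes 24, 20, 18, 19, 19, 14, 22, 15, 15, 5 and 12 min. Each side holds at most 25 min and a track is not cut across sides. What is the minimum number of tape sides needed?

Total = 24 + 22 + 20 + 19 + 19 + 18 + 15 + 15 + 14 + 12 + 5 = 183 min.
Lower bound: ⌈183/25⌉ = 8 tape sides.
Also, 9 tracks each exceed 25/2 min, and no two of those can share a side, so at least 9 tape sides are needed.
A packing using 10 tape sides:
  side 1: 24 = 24
  side 2: 22 = 22
  side 3: 20 + 5 = 25
  side 4: 19 = 19
  side 5: 19 = 19
  side 6: 18 = 18
  side 7: 15 = 15
  side 8: 15 = 15
  side 9: 14 = 14
  side 10: 12 = 12
No arrangement into 9 tape sides stays within capacity, so 10 is optimal.

10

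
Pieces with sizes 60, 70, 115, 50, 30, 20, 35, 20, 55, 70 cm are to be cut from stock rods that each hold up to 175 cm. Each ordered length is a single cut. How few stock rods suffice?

Total = 115 + 70 + 70 + 60 + 55 + 50 + 35 + 30 + 20 + 20 = 525 cm.
Lower bound: ⌈525/175⌉ = 3 stock rods.
A packing using 3 stock rods:
  stock rod 1: 115 + 60 = 175
  stock rod 2: 70 + 70 + 35 = 175
  stock rod 3: 55 + 50 + 30 + 20 + 20 = 175
This matches the lower bound, so 3 is optimal.

3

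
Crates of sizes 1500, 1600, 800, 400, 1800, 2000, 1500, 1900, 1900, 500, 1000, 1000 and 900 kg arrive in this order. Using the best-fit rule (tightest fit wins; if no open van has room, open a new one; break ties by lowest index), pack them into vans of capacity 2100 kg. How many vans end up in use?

  1500 → van 1 (new)  [load 1500/2100]
  1600 → van 2 (new)  [load 1600/2100]
  800 → van 3 (new)  [load 800/2100]
  400 → van 2  [load 2000/2100]
  1800 → van 4 (new)  [load 1800/2100]
  2000 → van 5 (new)  [load 2000/2100]
  1500 → van 6 (new)  [load 1500/2100]
  1900 → van 7 (new)  [load 1900/2100]
  1900 → van 8 (new)  [load 1900/2100]
  500 → van 1  [load 2000/2100]
  1000 → van 3  [load 1800/2100]
  1000 → van 9 (new)  [load 1000/2100]
  900 → van 9  [load 1900/2100]
9 vans opened.

9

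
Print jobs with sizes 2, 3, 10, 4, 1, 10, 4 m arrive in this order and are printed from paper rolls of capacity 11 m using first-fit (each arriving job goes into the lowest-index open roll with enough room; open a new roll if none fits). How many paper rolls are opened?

4

  2 → roll 1 (new)  [load 2/11]
  3 → roll 1  [load 5/11]
  10 → roll 2 (new)  [load 10/11]
  4 → roll 1  [load 9/11]
  1 → roll 1  [load 10/11]
  10 → roll 3 (new)  [load 10/11]
  4 → roll 4 (new)  [load 4/11]
4 paper rolls opened.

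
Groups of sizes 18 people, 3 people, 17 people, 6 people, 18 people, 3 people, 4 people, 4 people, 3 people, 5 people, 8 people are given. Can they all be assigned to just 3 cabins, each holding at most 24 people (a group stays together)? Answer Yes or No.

Total = 89 people; ⌈89/24⌉ = 4.
At least 4 cabins are required, but only 3 are allowed.

No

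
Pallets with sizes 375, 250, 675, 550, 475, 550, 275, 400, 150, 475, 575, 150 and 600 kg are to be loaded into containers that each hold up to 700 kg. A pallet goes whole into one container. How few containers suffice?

Total = 675 + 600 + 575 + 550 + 550 + 475 + 475 + 400 + 375 + 275 + 250 + 150 + 150 = 5500 kg.
Lower bound: ⌈5500/700⌉ = 8 containers.
Also, 9 pallets each exceed 350 kg, and no two of those can share a container, so at least 9 containers are needed.
A packing using 9 containers:
  container 1: 675 = 675
  container 2: 600 = 600
  container 3: 575 = 575
  container 4: 550 + 150 = 700
  container 5: 550 + 150 = 700
  container 6: 475 = 475
  container 7: 475 = 475
  container 8: 400 + 275 = 675
  container 9: 375 + 250 = 625
This matches the lower bound, so 9 is optimal.

9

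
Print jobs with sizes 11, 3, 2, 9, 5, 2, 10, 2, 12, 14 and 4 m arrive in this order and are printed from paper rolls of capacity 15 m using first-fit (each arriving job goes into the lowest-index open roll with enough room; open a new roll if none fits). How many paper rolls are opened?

  11 → roll 1 (new)  [load 11/15]
  3 → roll 1  [load 14/15]
  2 → roll 2 (new)  [load 2/15]
  9 → roll 2  [load 11/15]
  5 → roll 3 (new)  [load 5/15]
  2 → roll 2  [load 13/15]
  10 → roll 3  [load 15/15]
  2 → roll 2  [load 15/15]
  12 → roll 4 (new)  [load 12/15]
  14 → roll 5 (new)  [load 14/15]
  4 → roll 6 (new)  [load 4/15]
6 paper rolls opened.

6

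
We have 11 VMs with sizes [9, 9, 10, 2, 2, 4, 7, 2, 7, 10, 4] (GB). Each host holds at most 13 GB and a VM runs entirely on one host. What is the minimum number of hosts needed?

6

Total = 10 + 10 + 9 + 9 + 7 + 7 + 4 + 4 + 2 + 2 + 2 = 66 GB.
Lower bound: ⌈66/13⌉ = 6 hosts.
A packing using 6 hosts:
  host 1: 10 + 2 = 12
  host 2: 10 + 2 = 12
  host 3: 9 + 4 = 13
  host 4: 9 + 4 = 13
  host 5: 7 + 2 = 9
  host 6: 7 = 7
This matches the lower bound, so 6 is optimal.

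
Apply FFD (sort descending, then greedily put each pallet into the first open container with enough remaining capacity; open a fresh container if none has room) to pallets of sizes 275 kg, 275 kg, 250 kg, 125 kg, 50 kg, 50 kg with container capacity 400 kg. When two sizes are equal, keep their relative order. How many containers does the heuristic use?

3

Sorted descending: 275, 275, 250, 125, 50, 50.
  275 → container 1 (new)  [load 275/400]
  275 → container 2 (new)  [load 275/400]
  250 → container 3 (new)  [load 250/400]
  125 → container 1  [load 400/400]
  50 → container 2  [load 325/400]
  50 → container 2  [load 375/400]
3 containers opened.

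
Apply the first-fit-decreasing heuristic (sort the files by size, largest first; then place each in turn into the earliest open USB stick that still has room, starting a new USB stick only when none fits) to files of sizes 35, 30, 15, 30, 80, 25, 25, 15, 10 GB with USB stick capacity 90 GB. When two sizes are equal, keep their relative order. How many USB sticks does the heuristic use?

3

Sorted descending: 80, 35, 30, 30, 25, 25, 15, 15, 10.
  80 → USB stick 1 (new)  [load 80/90]
  35 → USB stick 2 (new)  [load 35/90]
  30 → USB stick 2  [load 65/90]
  30 → USB stick 3 (new)  [load 30/90]
  25 → USB stick 2  [load 90/90]
  25 → USB stick 3  [load 55/90]
  15 → USB stick 3  [load 70/90]
  15 → USB stick 3  [load 85/90]
  10 → USB stick 1  [load 90/90]
3 USB sticks opened.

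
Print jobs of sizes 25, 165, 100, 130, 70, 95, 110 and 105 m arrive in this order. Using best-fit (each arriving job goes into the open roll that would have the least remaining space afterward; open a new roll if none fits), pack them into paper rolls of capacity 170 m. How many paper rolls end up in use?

6

  25 → roll 1 (new)  [load 25/170]
  165 → roll 2 (new)  [load 165/170]
  100 → roll 1  [load 125/170]
  130 → roll 3 (new)  [load 130/170]
  70 → roll 4 (new)  [load 70/170]
  95 → roll 4  [load 165/170]
  110 → roll 5 (new)  [load 110/170]
  105 → roll 6 (new)  [load 105/170]
6 paper rolls opened.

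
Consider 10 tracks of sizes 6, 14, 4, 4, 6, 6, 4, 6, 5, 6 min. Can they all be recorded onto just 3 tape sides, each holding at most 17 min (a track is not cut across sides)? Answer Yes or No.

Total = 61 min; ⌈61/17⌉ = 4.
At least 4 tape sides are required, but only 3 are allowed.

No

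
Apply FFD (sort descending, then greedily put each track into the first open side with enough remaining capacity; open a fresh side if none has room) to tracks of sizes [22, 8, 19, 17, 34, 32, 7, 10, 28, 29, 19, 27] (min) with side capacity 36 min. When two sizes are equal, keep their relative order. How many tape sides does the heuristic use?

8

Sorted descending: 34, 32, 29, 28, 27, 22, 19, 19, 17, 10, 8, 7.
  34 → side 1 (new)  [load 34/36]
  32 → side 2 (new)  [load 32/36]
  29 → side 3 (new)  [load 29/36]
  28 → side 4 (new)  [load 28/36]
  27 → side 5 (new)  [load 27/36]
  22 → side 6 (new)  [load 22/36]
  19 → side 7 (new)  [load 19/36]
  19 → side 8 (new)  [load 19/36]
  17 → side 7  [load 36/36]
  10 → side 6  [load 32/36]
  8 → side 4  [load 36/36]
  7 → side 3  [load 36/36]
8 tape sides opened.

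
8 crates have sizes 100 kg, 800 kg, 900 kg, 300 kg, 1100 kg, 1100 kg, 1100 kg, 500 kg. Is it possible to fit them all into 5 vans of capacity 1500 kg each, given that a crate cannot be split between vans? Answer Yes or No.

Yes

A valid assignment using 5 vans:
  van 1: 1100 + 300 + 100 = 1500
  van 2: 1100 = 1100
  van 3: 1100 = 1100
  van 4: 900 + 500 = 1400
  van 5: 800 = 800
Every load is within 1500 kg, so 5 vans suffice.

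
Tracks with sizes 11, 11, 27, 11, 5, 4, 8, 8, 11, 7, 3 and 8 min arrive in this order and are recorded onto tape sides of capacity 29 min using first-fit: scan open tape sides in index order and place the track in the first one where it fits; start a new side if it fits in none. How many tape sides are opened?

5

  11 → side 1 (new)  [load 11/29]
  11 → side 1  [load 22/29]
  27 → side 2 (new)  [load 27/29]
  11 → side 3 (new)  [load 11/29]
  5 → side 1  [load 27/29]
  4 → side 3  [load 15/29]
  8 → side 3  [load 23/29]
  8 → side 4 (new)  [load 8/29]
  11 → side 4  [load 19/29]
  7 → side 4  [load 26/29]
  3 → side 3  [load 26/29]
  8 → side 5 (new)  [load 8/29]
5 tape sides opened.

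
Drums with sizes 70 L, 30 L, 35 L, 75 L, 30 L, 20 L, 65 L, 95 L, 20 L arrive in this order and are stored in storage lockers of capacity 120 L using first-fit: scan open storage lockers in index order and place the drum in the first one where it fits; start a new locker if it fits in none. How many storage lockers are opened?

4

  70 → locker 1 (new)  [load 70/120]
  30 → locker 1  [load 100/120]
  35 → locker 2 (new)  [load 35/120]
  75 → locker 2  [load 110/120]
  30 → locker 3 (new)  [load 30/120]
  20 → locker 1  [load 120/120]
  65 → locker 3  [load 95/120]
  95 → locker 4 (new)  [load 95/120]
  20 → locker 3  [load 115/120]
4 storage lockers opened.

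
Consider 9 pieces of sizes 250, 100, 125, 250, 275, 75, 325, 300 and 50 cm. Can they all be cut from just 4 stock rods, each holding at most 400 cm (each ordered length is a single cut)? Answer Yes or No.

No

Total = 1750 cm; ⌈1750/400⌉ = 5.
At least 5 stock rods are required, but only 4 are allowed.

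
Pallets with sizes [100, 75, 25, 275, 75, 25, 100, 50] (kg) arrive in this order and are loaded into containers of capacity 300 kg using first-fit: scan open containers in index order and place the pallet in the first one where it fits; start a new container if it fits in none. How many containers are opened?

  100 → container 1 (new)  [load 100/300]
  75 → container 1  [load 175/300]
  25 → container 1  [load 200/300]
  275 → container 2 (new)  [load 275/300]
  75 → container 1  [load 275/300]
  25 → container 1  [load 300/300]
  100 → container 3 (new)  [load 100/300]
  50 → container 3  [load 150/300]
3 containers opened.

3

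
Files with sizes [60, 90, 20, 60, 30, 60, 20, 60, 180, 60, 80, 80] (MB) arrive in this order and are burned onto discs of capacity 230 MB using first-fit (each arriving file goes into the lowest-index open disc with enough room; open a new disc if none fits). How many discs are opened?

  60 → disc 1 (new)  [load 60/230]
  90 → disc 1  [load 150/230]
  20 → disc 1  [load 170/230]
  60 → disc 1  [load 230/230]
  30 → disc 2 (new)  [load 30/230]
  60 → disc 2  [load 90/230]
  20 → disc 2  [load 110/230]
  60 → disc 2  [load 170/230]
  180 → disc 3 (new)  [load 180/230]
  60 → disc 2  [load 230/230]
  80 → disc 4 (new)  [load 80/230]
  80 → disc 4  [load 160/230]
4 discs opened.

4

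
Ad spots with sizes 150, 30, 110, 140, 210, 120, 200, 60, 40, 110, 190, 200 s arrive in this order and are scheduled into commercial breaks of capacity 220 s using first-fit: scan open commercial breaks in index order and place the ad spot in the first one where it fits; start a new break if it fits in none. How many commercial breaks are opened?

9

  150 → break 1 (new)  [load 150/220]
  30 → break 1  [load 180/220]
  110 → break 2 (new)  [load 110/220]
  140 → break 3 (new)  [load 140/220]
  210 → break 4 (new)  [load 210/220]
  120 → break 5 (new)  [load 120/220]
  200 → break 6 (new)  [load 200/220]
  60 → break 2  [load 170/220]
  40 → break 1  [load 220/220]
  110 → break 7 (new)  [load 110/220]
  190 → break 8 (new)  [load 190/220]
  200 → break 9 (new)  [load 200/220]
9 commercial breaks opened.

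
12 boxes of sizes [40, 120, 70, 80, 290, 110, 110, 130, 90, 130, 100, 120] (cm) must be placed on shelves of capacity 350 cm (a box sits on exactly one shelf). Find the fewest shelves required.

Total = 290 + 130 + 130 + 120 + 120 + 110 + 110 + 100 + 90 + 80 + 70 + 40 = 1390 cm.
Lower bound: ⌈1390/350⌉ = 4 shelves.
A packing using 5 shelves:
  shelf 1: 290 + 40 = 330
  shelf 2: 130 + 130 + 90 = 350
  shelf 3: 120 + 120 + 110 = 350
  shelf 4: 110 + 100 + 80 = 290
  shelf 5: 70 = 70
No arrangement into 4 shelves stays within capacity, so 5 is optimal.

5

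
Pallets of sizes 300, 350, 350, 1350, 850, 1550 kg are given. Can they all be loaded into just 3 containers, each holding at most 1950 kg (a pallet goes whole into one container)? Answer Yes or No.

Yes

A valid assignment using 3 containers:
  container 1: 1550 + 350 = 1900
  container 2: 1350 + 350 = 1700
  container 3: 850 + 300 = 1150
Every load is within 1950 kg, so 3 containers suffice.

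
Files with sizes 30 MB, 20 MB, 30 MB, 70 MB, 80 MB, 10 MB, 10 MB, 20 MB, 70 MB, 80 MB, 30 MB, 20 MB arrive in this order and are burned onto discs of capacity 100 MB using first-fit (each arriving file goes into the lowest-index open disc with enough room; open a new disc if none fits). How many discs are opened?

5

  30 → disc 1 (new)  [load 30/100]
  20 → disc 1  [load 50/100]
  30 → disc 1  [load 80/100]
  70 → disc 2 (new)  [load 70/100]
  80 → disc 3 (new)  [load 80/100]
  10 → disc 1  [load 90/100]
  10 → disc 1  [load 100/100]
  20 → disc 2  [load 90/100]
  70 → disc 4 (new)  [load 70/100]
  80 → disc 5 (new)  [load 80/100]
  30 → disc 4  [load 100/100]
  20 → disc 3  [load 100/100]
5 discs opened.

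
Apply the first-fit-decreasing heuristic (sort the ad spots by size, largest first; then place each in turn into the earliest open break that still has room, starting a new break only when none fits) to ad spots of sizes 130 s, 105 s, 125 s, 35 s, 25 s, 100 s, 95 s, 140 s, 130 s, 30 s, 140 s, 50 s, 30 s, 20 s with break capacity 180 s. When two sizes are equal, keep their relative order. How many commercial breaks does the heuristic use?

Sorted descending: 140, 140, 130, 130, 125, 105, 100, 95, 50, 35, 30, 30, 25, 20.
  140 → break 1 (new)  [load 140/180]
  140 → break 2 (new)  [load 140/180]
  130 → break 3 (new)  [load 130/180]
  130 → break 4 (new)  [load 130/180]
  125 → break 5 (new)  [load 125/180]
  105 → break 6 (new)  [load 105/180]
  100 → break 7 (new)  [load 100/180]
  95 → break 8 (new)  [load 95/180]
  50 → break 3  [load 180/180]
  35 → break 1  [load 175/180]
  30 → break 2  [load 170/180]
  30 → break 4  [load 160/180]
  25 → break 5  [load 150/180]
  20 → break 4  [load 180/180]
8 commercial breaks opened.

8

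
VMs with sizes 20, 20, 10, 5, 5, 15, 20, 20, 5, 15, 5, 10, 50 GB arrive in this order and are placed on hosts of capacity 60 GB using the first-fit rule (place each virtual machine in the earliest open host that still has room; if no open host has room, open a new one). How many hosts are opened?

4

  20 → host 1 (new)  [load 20/60]
  20 → host 1  [load 40/60]
  10 → host 1  [load 50/60]
  5 → host 1  [load 55/60]
  5 → host 1  [load 60/60]
  15 → host 2 (new)  [load 15/60]
  20 → host 2  [load 35/60]
  20 → host 2  [load 55/60]
  5 → host 2  [load 60/60]
  15 → host 3 (new)  [load 15/60]
  5 → host 3  [load 20/60]
  10 → host 3  [load 30/60]
  50 → host 4 (new)  [load 50/60]
4 hosts opened.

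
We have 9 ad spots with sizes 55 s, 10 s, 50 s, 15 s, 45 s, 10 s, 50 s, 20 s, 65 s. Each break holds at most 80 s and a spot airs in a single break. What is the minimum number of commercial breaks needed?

5

Total = 65 + 55 + 50 + 50 + 45 + 20 + 15 + 10 + 10 = 320 s.
Lower bound: ⌈320/80⌉ = 4 commercial breaks.
Also, 5 ad spots each exceed 40 s, and no two of those can share a break, so at least 5 commercial breaks are needed.
A packing using 5 commercial breaks:
  break 1: 65 + 15 = 80
  break 2: 55 + 20 = 75
  break 3: 50 + 10 + 10 = 70
  break 4: 50 = 50
  break 5: 45 = 45
This matches the lower bound, so 5 is optimal.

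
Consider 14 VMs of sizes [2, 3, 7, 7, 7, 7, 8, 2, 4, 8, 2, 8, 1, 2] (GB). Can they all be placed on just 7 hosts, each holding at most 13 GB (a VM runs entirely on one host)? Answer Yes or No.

A valid assignment using 7 hosts:
  host 1: 8 + 4 + 1 = 13
  host 2: 8 + 3 + 2 = 13
  host 3: 8 + 2 + 2 = 12
  host 4: 7 + 2 = 9
  host 5: 7 = 7
  host 6: 7 = 7
  host 7: 7 = 7
Every load is within 13 GB, so 7 hosts suffice.

Yes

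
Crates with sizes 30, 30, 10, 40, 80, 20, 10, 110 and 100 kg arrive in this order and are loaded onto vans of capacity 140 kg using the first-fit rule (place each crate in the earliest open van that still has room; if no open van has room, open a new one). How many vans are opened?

  30 → van 1 (new)  [load 30/140]
  30 → van 1  [load 60/140]
  10 → van 1  [load 70/140]
  40 → van 1  [load 110/140]
  80 → van 2 (new)  [load 80/140]
  20 → van 1  [load 130/140]
  10 → van 1  [load 140/140]
  110 → van 3 (new)  [load 110/140]
  100 → van 4 (new)  [load 100/140]
4 vans opened.

4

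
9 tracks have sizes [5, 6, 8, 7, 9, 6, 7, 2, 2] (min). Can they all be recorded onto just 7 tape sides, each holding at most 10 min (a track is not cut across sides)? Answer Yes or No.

A valid assignment using 7 tape sides:
  side 1: 9 = 9
  side 2: 8 + 2 = 10
  side 3: 7 + 2 = 9
  side 4: 7 = 7
  side 5: 6 = 6
  side 6: 6 = 6
  side 7: 5 = 5
Every load is within 10 min, so 7 tape sides suffice.

Yes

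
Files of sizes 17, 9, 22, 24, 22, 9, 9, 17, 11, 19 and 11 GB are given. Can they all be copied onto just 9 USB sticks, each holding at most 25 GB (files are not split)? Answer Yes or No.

Yes

A valid assignment using 9 USB sticks:
  USB stick 1: 24 = 24
  USB stick 2: 22 = 22
  USB stick 3: 22 = 22
  USB stick 4: 19 = 19
  USB stick 5: 17 = 17
  USB stick 6: 17 = 17
  USB stick 7: 11 + 11 = 22
  USB stick 8: 9 + 9 = 18
  USB stick 9: 9 = 9
Every load is within 25 GB, so 9 USB sticks suffice.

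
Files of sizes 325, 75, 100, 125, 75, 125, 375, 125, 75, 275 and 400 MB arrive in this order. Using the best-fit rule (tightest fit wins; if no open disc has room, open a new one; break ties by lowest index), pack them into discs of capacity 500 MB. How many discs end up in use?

5

  325 → disc 1 (new)  [load 325/500]
  75 → disc 1  [load 400/500]
  100 → disc 1  [load 500/500]
  125 → disc 2 (new)  [load 125/500]
  75 → disc 2  [load 200/500]
  125 → disc 2  [load 325/500]
  375 → disc 3 (new)  [load 375/500]
  125 → disc 3  [load 500/500]
  75 → disc 2  [load 400/500]
  275 → disc 4 (new)  [load 275/500]
  400 → disc 5 (new)  [load 400/500]
5 discs opened.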